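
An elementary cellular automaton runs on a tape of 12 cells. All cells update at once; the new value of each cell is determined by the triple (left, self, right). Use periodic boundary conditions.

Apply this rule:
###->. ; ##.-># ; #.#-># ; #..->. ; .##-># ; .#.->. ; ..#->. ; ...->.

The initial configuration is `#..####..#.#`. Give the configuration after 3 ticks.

...........#

tick 1: #..#..#...##
tick 2: #.........#.
tick 3: ...........#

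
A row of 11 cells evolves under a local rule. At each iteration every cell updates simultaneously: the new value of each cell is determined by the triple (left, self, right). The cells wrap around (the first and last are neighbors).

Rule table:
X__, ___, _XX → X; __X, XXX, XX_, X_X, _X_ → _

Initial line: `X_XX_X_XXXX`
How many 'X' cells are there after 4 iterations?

3

__X____X___
X__XXX__XXX
_X_X__X_X__
____X____XX
count of X: 3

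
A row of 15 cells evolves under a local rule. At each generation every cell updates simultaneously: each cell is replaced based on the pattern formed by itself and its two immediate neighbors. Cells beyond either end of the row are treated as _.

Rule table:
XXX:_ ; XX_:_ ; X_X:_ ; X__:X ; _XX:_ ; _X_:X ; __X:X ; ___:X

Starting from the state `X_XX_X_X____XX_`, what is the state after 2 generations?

XXXXXX______XXX

X____X_XXXXX__X
XXXXXX______XXX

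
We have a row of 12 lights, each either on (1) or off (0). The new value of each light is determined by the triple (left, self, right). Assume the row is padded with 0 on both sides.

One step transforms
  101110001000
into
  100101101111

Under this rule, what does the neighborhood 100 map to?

At position 5 the neighborhood is 100; the next row has 1 there.

1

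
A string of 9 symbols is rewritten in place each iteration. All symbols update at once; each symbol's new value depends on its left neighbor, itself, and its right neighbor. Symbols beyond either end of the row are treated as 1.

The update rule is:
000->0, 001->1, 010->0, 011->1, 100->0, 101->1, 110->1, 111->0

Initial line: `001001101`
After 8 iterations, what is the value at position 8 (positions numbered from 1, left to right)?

010011111
100110000
101110001
111010011
001100110
011101111
110111000
011101001
position 8 holds 0

0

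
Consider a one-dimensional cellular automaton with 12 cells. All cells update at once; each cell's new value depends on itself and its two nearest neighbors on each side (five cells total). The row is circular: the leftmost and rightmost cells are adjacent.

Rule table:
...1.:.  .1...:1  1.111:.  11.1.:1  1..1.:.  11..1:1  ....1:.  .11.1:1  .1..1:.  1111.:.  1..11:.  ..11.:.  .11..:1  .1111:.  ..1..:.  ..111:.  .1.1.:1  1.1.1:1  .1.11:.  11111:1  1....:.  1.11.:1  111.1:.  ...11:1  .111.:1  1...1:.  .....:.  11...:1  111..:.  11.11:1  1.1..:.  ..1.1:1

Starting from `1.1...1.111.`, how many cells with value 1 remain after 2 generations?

generation 1: 11.1..1..1.1
generation 2: 1.1......1..
count of 1: 3

3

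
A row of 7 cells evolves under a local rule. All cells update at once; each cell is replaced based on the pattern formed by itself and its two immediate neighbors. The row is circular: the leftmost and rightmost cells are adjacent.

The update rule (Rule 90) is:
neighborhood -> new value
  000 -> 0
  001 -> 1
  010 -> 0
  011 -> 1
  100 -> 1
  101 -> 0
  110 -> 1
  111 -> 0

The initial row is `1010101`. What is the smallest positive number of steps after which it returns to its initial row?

1000001
1100011
0110110
1110111
0010100
0100010
1010101

7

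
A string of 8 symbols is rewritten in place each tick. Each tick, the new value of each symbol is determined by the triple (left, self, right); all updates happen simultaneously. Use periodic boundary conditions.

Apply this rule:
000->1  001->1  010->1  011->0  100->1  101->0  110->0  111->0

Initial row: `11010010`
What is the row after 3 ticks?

00011110
11100001
00011110

00011110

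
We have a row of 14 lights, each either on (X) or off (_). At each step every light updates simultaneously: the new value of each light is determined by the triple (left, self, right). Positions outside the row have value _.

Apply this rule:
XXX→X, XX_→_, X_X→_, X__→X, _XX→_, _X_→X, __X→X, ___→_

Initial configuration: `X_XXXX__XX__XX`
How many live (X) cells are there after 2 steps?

X__XX_XX__XX__
XXX_____XX__X_
count of X: 6

6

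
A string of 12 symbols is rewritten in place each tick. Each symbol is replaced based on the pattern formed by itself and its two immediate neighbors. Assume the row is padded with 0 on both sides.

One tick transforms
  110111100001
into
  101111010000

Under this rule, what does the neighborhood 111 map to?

1

At position 4 the neighborhood is 111; the next row has 1 there.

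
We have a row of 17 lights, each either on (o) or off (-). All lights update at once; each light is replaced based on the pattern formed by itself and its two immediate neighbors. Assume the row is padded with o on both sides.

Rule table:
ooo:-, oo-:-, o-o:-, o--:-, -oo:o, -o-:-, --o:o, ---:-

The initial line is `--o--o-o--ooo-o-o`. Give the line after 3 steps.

--o----oo-----oo-

-o--o----oo-----o
---o----oo-----oo
--o----oo-----oo-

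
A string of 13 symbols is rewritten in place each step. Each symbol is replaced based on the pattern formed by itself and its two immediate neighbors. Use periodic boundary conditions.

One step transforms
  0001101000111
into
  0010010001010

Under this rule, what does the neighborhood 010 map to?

At position 6 the neighborhood is 010; the next row has 0 there.

0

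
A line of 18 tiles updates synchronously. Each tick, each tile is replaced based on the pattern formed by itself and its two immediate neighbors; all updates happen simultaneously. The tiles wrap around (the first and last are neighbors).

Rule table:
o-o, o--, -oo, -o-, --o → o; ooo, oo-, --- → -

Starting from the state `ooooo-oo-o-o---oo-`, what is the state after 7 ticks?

o----oo-ooooo-oo-o
-o--oo-oo----oo-oo
ooooo-oo-o--oo-oo-
o----oo-ooooo-oo-o  (repeats tick 1; period 3)
tick 7: o----oo-ooooo-oo-o

o----oo-ooooo-oo-o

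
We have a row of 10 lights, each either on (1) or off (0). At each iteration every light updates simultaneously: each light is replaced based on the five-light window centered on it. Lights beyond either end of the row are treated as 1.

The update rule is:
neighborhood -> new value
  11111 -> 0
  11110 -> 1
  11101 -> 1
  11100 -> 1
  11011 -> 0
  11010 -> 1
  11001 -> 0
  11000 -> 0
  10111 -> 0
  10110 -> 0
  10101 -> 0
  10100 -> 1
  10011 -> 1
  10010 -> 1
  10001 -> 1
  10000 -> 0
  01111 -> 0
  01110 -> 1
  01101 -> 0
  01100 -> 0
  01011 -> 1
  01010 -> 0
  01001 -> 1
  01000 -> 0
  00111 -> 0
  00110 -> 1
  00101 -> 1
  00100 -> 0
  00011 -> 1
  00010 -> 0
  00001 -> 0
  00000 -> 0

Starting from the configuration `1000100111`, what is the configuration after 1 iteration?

1010011000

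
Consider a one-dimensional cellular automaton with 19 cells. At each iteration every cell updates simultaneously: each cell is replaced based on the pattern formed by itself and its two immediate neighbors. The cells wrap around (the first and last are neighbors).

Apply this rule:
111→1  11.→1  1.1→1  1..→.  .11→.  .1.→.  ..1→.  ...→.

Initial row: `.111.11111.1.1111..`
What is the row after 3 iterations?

..111.11111.1.111..
...111.11111.1.11..
....111.11111.1.1..

....111.11111.1.1..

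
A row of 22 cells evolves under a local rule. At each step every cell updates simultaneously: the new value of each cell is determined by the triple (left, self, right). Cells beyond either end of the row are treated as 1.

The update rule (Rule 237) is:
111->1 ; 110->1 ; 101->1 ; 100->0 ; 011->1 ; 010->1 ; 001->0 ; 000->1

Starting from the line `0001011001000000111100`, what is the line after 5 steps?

0101111001011110111100
1111111001111111111100
1111111001111111111100  (fixed point — unchanged through step 5)

1111111001111111111100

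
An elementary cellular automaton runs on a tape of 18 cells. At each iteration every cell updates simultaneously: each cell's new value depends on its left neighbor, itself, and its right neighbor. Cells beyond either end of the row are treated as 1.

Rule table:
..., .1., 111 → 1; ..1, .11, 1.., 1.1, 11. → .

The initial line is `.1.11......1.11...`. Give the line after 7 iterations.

.1.1..1..1.1....1.

iteration 1: .1....1111.1....1.
iteration 2: .1.11..11..1.11.1.
iteration 3: .1.........1....1.
iteration 4: .1.1111111.1.11.1.
iteration 5: .1..11111..1....1.
iteration 6: .1...111...1.11.1.
iteration 7: .1.1..1..1.1....1.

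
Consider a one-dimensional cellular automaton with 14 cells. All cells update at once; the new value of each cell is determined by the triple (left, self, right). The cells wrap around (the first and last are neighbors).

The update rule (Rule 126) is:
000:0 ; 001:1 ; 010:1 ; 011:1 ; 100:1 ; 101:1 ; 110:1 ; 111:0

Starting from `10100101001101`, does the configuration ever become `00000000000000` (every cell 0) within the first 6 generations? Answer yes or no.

11111111111111
00000000000000
all cells are 0 at generation 2

yes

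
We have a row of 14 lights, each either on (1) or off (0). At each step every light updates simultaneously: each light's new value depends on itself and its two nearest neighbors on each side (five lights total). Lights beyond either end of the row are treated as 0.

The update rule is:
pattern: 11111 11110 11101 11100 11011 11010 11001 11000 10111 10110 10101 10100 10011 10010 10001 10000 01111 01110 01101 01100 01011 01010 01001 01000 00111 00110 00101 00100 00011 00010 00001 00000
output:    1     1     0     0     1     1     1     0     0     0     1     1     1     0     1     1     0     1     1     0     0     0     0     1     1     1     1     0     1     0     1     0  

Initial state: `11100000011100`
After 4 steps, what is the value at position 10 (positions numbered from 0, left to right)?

1

11001001111001
10100011010100
10111111110111
10001111101010
position 10 holds 1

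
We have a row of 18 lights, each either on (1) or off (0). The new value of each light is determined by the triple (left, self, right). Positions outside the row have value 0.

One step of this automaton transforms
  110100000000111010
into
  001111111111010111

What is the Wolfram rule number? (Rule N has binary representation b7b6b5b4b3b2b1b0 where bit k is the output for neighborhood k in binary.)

position 13: 111 → 1  (bit 7 = 1)
position 1: 110 → 0  (bit 6 = 0)
position 2: 101 → 1  (bit 5 = 1)
position 4: 100 → 1  (bit 4 = 1)
position 0: 011 → 0  (bit 3 = 0)
position 3: 010 → 1  (bit 2 = 1)
position 11: 001 → 1  (bit 1 = 1)
position 5: 000 → 1  (bit 0 = 1)
bits b7..b0 = 10110111 = 183

183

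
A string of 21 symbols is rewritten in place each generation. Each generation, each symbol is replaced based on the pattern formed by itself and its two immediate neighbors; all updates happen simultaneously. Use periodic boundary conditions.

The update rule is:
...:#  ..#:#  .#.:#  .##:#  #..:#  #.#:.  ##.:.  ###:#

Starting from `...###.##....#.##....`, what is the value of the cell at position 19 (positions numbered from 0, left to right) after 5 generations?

generation 1: #####..#.#####.#.####
generation 2: ####.###.####..#.####
generation 3: ###..##..###.###.####
generation 4: ##.###.####..##..####
generation 5: #..##..###.###.######
position 19 holds #

#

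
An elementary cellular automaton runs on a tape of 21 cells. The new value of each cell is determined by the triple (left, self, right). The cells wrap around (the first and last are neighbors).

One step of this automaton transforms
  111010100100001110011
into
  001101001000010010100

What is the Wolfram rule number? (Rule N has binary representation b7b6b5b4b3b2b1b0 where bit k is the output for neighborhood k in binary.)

position 0: 111 → 0  (bit 7 = 0)
position 2: 110 → 1  (bit 6 = 1)
position 3: 101 → 1  (bit 5 = 1)
position 7: 100 → 0  (bit 4 = 0)
position 14: 011 → 0  (bit 3 = 0)
position 4: 010 → 0  (bit 2 = 0)
position 8: 001 → 1  (bit 1 = 1)
position 11: 000 → 0  (bit 0 = 0)
bits b7..b0 = 01100010 = 98

98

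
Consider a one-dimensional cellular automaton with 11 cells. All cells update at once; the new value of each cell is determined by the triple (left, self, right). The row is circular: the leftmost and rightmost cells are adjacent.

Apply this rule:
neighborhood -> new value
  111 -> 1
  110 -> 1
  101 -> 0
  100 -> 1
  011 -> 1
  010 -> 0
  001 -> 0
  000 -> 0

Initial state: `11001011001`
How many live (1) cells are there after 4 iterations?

11100011101
11110011101
11111011101
11111011101
count of 1: 9

9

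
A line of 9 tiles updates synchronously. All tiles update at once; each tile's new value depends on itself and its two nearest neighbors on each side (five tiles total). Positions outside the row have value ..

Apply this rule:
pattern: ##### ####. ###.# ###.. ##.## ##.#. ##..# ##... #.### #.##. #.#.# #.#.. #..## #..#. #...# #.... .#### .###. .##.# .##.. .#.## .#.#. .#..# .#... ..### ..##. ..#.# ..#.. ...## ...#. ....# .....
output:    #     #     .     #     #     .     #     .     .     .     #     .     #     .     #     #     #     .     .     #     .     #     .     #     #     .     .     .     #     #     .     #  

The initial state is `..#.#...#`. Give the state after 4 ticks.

#.#......

tick 1: .#.#.###.
tick 2: #.##...#.
tick 3: ...#.##.#
tick 4: #.#......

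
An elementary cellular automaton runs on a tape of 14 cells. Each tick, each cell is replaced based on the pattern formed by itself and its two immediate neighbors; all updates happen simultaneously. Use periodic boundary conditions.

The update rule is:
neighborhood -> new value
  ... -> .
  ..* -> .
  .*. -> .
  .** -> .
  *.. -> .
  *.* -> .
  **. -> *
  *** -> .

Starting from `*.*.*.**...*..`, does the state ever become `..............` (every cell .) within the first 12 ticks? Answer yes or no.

.......*......
..............
all cells are . at tick 2

yes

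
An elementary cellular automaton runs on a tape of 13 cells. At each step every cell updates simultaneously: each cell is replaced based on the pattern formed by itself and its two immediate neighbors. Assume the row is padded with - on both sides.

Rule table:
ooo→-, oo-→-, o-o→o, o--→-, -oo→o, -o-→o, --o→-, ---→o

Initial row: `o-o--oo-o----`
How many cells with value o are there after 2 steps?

6

step 1: ooo--o-oo-ooo
step 2: o----ooo-oo--
count of o: 6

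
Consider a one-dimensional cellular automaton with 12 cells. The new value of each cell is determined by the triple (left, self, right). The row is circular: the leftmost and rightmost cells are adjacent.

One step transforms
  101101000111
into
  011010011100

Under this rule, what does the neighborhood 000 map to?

At position 7 the neighborhood is 000; the next row has 1 there.

1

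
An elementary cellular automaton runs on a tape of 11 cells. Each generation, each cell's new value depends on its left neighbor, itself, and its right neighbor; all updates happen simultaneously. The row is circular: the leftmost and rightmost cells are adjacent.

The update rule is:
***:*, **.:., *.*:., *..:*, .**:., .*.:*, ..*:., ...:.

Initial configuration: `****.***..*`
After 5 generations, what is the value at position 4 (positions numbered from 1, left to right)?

***...*.*..
.*.*..*.**.
.*.**.*...*
.*....**..*
.**.....*.*
position 4 holds .

.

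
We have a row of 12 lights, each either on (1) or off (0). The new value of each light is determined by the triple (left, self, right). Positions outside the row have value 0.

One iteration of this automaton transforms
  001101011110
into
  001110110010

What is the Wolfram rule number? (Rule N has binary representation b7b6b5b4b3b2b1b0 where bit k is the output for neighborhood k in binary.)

104

position 8: 111 → 0  (bit 7 = 0)
position 3: 110 → 1  (bit 6 = 1)
position 4: 101 → 1  (bit 5 = 1)
position 11: 100 → 0  (bit 4 = 0)
position 2: 011 → 1  (bit 3 = 1)
position 5: 010 → 0  (bit 2 = 0)
position 1: 001 → 0  (bit 1 = 0)
position 0: 000 → 0  (bit 0 = 0)
bits b7..b0 = 01101000 = 104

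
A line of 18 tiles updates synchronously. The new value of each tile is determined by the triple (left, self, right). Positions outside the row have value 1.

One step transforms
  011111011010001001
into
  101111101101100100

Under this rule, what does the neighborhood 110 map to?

At position 5 the neighborhood is 110; the next row has 1 there.

1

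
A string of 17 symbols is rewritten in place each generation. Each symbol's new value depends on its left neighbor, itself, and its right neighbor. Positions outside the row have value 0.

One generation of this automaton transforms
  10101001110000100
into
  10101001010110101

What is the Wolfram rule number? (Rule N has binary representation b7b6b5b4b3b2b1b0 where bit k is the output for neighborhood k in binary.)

position 8: 111 → 0  (bit 7 = 0)
position 9: 110 → 1  (bit 6 = 1)
position 1: 101 → 0  (bit 5 = 0)
position 5: 100 → 0  (bit 4 = 0)
position 7: 011 → 1  (bit 3 = 1)
position 0: 010 → 1  (bit 2 = 1)
position 6: 001 → 0  (bit 1 = 0)
position 11: 000 → 1  (bit 0 = 1)
bits b7..b0 = 01001101 = 77

77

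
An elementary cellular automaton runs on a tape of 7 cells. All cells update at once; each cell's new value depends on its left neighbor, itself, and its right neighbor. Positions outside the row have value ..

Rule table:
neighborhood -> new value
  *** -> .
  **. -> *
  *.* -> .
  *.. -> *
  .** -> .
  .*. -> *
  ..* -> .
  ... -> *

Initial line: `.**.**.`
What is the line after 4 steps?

**..*.*

..*..**
*.**..*
*..**.*
**..*.*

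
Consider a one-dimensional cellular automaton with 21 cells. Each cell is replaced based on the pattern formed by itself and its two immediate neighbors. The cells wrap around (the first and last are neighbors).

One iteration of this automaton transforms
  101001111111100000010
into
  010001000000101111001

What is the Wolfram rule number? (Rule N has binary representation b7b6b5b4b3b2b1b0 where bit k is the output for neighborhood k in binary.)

position 6: 111 → 0  (bit 7 = 0)
position 12: 110 → 1  (bit 6 = 1)
position 1: 101 → 1  (bit 5 = 1)
position 3: 100 → 0  (bit 4 = 0)
position 5: 011 → 1  (bit 3 = 1)
position 0: 010 → 0  (bit 2 = 0)
position 4: 001 → 0  (bit 1 = 0)
position 14: 000 → 1  (bit 0 = 1)
bits b7..b0 = 01101001 = 105

105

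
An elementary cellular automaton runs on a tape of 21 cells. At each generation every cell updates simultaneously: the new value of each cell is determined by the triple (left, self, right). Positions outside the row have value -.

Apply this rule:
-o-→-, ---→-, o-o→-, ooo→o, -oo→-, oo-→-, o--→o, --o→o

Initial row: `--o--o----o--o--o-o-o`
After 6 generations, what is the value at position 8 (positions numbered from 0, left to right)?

-o-oo-o--o-oo-oo-----
o------oo-------o----
-o----o--o-----o-o---
o-o--o-oo-o---o---o--
---oo------o-o-o-o-o-
--o--o----o---------o
position 8 holds -

-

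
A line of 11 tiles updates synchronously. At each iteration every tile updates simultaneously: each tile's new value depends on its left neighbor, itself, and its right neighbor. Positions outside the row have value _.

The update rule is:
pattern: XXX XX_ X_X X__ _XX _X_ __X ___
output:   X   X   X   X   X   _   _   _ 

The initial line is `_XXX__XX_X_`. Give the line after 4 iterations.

_XXXXXXXXXX

_XXXX_XXX_X
_XXXXXXXXX_
_XXXXXXXXXX
_XXXXXXXXXX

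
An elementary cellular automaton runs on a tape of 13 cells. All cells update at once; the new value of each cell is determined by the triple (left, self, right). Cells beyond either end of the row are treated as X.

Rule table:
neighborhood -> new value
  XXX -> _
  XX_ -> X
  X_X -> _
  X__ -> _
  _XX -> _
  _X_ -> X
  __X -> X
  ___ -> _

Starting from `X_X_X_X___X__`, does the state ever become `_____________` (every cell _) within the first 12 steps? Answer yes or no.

step 1: X_X_X_X__XX_X
step 2: X_X_X_X_X_X__
step 3: X_X_X_X_X_X_X
step 4: X_X_X_X_X_X__  (repeats step 2; period 2)
step 12: X_X_X_X_X_X__
step 12 is X_X_X_X_X_X__, still not uniform _

no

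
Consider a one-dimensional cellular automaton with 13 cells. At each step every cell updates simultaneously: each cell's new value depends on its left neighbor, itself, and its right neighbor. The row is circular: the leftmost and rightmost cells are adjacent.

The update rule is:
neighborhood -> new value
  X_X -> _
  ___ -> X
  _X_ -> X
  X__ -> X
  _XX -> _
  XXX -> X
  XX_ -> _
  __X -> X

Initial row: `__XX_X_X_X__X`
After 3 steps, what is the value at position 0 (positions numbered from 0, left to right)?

_

XX___X_X_XXXX
X_XXXX_X__XXX
___XX__XXX_XX
position 0 holds _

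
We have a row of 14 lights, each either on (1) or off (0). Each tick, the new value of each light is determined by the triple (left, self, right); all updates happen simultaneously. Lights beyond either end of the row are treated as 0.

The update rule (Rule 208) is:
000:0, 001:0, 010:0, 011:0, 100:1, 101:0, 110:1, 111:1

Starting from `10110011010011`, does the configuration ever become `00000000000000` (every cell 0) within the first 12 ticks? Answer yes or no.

yes

00011001001001
00001100100100
00000110010010
00000011001001
00000001100100
00000000110010
00000000011001
00000000001100
00000000000110
00000000000011
00000000000001
00000000000000
all cells are 0 at tick 12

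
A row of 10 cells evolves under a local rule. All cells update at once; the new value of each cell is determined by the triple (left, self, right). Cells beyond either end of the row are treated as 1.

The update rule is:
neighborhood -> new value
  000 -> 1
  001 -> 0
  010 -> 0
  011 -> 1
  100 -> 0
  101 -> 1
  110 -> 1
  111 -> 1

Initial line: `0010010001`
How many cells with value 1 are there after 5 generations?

0000000101
0111110011
1111110011
1111110011  (fixed point — unchanged through generation 5)
count of 1: 8

8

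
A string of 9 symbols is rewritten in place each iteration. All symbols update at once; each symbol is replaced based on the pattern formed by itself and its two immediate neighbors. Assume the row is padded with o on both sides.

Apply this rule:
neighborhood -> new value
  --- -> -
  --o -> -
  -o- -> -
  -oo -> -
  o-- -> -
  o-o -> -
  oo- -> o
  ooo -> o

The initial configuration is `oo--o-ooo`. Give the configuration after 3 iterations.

oo-------

iteration 1: oo-----oo
iteration 2: oo------o
iteration 3: oo-------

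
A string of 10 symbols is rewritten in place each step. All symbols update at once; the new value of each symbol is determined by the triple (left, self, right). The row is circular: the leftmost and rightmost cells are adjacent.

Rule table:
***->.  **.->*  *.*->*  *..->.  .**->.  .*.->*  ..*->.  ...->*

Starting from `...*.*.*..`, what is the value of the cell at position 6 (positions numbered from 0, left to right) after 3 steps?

.

step 1: **.*****.*
step 2: .**....**.
step 3: ..*.**..*.
position 6 holds .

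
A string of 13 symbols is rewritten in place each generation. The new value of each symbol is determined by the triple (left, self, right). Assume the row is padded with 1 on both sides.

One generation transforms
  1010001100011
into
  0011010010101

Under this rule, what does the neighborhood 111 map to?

At position 12 the neighborhood is 111; the next row has 1 there.

1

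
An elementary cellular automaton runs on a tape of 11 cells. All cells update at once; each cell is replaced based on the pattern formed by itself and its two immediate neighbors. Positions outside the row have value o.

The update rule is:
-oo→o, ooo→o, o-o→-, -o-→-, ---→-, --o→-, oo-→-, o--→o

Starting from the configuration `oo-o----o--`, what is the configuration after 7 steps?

o--o--o----

o---o----o-
-o---o-----
--o---o----
o--o---o---
-o--o---o--
--o--o---o-
o--o--o----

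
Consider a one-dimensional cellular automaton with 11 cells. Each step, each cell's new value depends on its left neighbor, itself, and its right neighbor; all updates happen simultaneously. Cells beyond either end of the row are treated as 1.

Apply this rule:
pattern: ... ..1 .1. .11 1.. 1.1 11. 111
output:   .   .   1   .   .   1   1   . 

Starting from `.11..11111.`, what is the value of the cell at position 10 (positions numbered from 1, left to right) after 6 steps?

1.1......11
111........
..1........
..1........  (fixed point — unchanged through step 6)
position 10 holds .

.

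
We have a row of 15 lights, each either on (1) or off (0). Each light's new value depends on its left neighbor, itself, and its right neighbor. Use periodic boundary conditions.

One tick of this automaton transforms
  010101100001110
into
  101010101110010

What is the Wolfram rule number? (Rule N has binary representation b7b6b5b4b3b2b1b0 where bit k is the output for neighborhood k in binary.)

position 12: 111 → 0  (bit 7 = 0)
position 6: 110 → 1  (bit 6 = 1)
position 2: 101 → 1  (bit 5 = 1)
position 7: 100 → 0  (bit 4 = 0)
position 5: 011 → 0  (bit 3 = 0)
position 1: 010 → 0  (bit 2 = 0)
position 0: 001 → 1  (bit 1 = 1)
position 8: 000 → 1  (bit 0 = 1)
bits b7..b0 = 01100011 = 99

99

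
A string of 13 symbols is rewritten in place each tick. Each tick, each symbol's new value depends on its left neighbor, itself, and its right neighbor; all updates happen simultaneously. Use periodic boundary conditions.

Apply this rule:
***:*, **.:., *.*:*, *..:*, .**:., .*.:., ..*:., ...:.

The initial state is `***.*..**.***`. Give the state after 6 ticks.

**.*.*...*.**
*.*.*.*...*.*
.*.*.*.*...*.
..*.*.*.*...*
*..*.*.*.*...
.*..*.*.*.*..

.*..*.*.*.*..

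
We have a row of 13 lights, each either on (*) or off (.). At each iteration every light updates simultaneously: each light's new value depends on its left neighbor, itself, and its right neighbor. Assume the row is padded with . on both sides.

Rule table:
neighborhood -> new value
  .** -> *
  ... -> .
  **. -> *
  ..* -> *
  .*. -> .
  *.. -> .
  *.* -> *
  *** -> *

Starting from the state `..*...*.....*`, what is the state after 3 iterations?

iteration 1: .*...*.....*.
iteration 2: *...*.....*..
iteration 3: ...*.....*...

...*.....*...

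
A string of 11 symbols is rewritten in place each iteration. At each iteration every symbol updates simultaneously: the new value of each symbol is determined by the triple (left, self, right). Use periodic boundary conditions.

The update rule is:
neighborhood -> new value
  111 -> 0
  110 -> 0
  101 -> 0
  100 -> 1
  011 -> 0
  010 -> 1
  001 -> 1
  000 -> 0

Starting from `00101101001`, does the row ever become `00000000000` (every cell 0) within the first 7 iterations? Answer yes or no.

no

11100001111
00010010000
00111111000
01000000100
11100001110
00010010000  (repeats iteration 2; period 4)
iteration 7: 00111111000
iteration 7 is 00111111000, still not uniform 0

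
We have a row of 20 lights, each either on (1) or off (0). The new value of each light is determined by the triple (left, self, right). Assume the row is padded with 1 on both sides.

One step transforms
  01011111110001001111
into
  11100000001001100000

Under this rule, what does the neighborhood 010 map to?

At position 1 the neighborhood is 010; the next row has 1 there.

1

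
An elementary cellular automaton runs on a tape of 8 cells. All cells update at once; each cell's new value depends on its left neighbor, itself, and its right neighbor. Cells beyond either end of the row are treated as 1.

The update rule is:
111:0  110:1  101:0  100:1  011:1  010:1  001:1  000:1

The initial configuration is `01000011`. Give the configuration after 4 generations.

01111110
01000010
01111110  (repeats generation 1; period 2)
generation 4: 01000010

01000010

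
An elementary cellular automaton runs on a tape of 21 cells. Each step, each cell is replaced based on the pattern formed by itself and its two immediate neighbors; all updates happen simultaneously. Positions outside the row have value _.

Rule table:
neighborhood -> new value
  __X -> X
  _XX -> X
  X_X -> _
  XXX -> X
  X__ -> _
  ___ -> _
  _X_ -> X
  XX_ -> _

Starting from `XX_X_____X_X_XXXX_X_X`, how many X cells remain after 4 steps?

step 1: X__X____XX_X_XXX__X_X
step 2: X_XX___XX__X_XX__XX_X
step 3: X_X___XX__XX_X__XX__X
step 4: X_X__XX__XX__X_XX__XX
count of X: 11

11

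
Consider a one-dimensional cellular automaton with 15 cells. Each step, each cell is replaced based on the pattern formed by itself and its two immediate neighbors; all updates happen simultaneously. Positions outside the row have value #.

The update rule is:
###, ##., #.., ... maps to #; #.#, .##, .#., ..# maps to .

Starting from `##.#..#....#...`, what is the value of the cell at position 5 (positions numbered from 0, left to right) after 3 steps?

.

##..#..###..##.
###..#..###..#.
####..#..###...
position 5 holds .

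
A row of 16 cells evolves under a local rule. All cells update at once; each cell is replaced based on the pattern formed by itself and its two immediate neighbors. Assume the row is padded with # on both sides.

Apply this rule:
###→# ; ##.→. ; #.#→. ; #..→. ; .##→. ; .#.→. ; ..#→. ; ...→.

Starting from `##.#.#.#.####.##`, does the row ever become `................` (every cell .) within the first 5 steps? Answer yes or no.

#.........##...#
................
all cells are . at step 2

yes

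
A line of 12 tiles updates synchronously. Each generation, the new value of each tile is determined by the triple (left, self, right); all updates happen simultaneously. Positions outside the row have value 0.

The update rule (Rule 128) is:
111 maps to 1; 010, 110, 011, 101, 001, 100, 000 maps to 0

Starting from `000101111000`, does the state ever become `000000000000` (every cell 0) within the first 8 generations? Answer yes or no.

000000110000
000000000000
all cells are 0 at generation 2

yes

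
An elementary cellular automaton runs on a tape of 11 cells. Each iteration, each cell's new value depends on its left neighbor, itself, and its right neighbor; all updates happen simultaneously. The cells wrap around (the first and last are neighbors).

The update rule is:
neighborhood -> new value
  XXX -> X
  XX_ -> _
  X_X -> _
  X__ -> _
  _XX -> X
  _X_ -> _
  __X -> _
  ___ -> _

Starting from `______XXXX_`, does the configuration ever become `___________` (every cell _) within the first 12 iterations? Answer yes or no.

______XXX__
______XX___
______X____
___________
all cells are _ at iteration 4

yes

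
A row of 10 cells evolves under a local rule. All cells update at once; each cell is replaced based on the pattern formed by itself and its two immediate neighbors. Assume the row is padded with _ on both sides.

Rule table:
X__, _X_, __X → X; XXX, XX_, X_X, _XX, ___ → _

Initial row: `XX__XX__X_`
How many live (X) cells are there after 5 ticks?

__XX__XXXX
_X__XX____
XXXX__X___
____XXXX__
___X____X_
count of X: 2

2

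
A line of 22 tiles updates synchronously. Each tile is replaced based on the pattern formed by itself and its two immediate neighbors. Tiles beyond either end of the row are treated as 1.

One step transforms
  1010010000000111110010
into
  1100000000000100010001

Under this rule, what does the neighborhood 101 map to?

1

At position 1 the neighborhood is 101; the next row has 1 there.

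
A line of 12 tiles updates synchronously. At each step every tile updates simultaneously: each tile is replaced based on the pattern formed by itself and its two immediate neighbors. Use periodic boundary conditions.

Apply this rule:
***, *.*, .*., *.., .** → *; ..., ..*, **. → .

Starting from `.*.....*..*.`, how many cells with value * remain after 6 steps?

.**....**.**
**.*...*.**.
*.***..***.*
.***.*.**.**
***.****.**.
**.****.**.*
count of *: 9

9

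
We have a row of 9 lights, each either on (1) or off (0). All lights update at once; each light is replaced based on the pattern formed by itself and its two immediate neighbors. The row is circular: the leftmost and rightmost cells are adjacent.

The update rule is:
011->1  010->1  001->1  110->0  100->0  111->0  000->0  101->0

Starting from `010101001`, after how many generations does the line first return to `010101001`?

18

010101011
010101010
110101010
100101010
101101010
101001010
101011010
101010010
101010110
101010100
101010101
001010101
011010101
010010101
010110101
010100101
010101101
010101001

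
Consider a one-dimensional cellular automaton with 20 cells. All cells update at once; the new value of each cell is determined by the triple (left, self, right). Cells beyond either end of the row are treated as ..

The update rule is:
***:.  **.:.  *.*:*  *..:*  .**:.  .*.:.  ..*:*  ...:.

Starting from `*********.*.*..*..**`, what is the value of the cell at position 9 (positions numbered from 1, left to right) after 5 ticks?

.

.........*.*.**.**..
........*.*.*..*..*.
.......*.*.*.**.**.*
......*.*.*.*..*..*.
.....*.*.*.*.**.**.*
position 9 holds .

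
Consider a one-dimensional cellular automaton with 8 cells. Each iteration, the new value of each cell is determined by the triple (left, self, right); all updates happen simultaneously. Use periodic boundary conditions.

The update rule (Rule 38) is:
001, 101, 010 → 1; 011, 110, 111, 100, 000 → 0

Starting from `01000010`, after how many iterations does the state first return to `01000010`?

iteration 1: 11000110
iteration 2: 00001001
iteration 3: 00011011
iteration 4: 00100100
iteration 5: 01101100
iteration 6: 10010000
iteration 7: 10110001
iteration 8: 01000010

8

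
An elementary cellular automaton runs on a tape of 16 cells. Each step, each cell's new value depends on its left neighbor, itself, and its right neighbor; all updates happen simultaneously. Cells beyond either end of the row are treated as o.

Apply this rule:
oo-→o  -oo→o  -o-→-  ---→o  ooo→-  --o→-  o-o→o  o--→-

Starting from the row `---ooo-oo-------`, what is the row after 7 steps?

-o-o-oooo-ooooo-
o-o-oo--ooo---oo
oo-ooo--o-o-o-o-
-ooo-o---o-o-o-o
oo-oo--o--o-o-oo
-oooo------o-oo-
oo--o-oooo--oooo

oo--o-oooo--oooo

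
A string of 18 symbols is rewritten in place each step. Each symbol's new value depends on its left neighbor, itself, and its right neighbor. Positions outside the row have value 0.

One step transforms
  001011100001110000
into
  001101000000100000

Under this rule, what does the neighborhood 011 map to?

0

At position 4 the neighborhood is 011; the next row has 0 there.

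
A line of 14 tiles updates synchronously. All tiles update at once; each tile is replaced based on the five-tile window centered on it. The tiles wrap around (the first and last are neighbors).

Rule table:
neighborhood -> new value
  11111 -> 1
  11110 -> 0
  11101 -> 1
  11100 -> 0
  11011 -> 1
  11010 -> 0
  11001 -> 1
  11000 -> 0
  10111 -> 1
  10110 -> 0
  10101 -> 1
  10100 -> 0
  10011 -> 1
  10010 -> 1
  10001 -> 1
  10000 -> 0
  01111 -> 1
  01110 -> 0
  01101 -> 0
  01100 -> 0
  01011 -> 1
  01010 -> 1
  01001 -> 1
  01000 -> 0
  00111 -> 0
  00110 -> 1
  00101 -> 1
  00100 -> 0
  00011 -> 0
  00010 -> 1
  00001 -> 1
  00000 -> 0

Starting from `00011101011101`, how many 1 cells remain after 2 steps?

01000101110100
10011111010001
count of 1: 8

8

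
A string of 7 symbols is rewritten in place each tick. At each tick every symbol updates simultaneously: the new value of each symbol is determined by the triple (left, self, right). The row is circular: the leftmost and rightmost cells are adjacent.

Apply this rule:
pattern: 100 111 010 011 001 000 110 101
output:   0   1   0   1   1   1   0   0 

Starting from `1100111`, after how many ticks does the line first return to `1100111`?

tick 1: 1001111
tick 2: 0011111
tick 3: 0111110
tick 4: 1111100
tick 5: 1111001
tick 6: 1110011
tick 7: 1100111

7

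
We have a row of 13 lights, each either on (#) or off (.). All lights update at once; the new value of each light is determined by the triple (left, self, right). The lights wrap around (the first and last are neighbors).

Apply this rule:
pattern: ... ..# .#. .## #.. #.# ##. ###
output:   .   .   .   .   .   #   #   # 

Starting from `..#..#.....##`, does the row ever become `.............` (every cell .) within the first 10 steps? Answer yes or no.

yes

............#
.............
all cells are . at step 2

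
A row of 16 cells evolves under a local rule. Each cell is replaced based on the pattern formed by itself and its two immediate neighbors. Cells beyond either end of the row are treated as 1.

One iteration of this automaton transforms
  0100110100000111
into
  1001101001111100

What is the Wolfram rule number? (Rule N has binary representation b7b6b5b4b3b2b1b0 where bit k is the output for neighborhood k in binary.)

position 14: 111 → 0  (bit 7 = 0)
position 5: 110 → 0  (bit 6 = 0)
position 0: 101 → 1  (bit 5 = 1)
position 2: 100 → 0  (bit 4 = 0)
position 4: 011 → 1  (bit 3 = 1)
position 1: 010 → 0  (bit 2 = 0)
position 3: 001 → 1  (bit 1 = 1)
position 9: 000 → 1  (bit 0 = 1)
bits b7..b0 = 00101011 = 43

43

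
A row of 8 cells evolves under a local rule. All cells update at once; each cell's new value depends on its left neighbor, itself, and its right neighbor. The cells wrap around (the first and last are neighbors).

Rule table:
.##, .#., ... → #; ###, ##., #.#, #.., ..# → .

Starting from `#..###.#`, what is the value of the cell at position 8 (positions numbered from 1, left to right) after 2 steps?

step 1: ...#...#
step 2: .#.#.#.#
position 8 holds #

#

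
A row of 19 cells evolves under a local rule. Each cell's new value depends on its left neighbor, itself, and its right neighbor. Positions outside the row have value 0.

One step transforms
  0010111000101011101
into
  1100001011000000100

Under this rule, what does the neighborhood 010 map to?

0

At position 2 the neighborhood is 010; the next row has 0 there.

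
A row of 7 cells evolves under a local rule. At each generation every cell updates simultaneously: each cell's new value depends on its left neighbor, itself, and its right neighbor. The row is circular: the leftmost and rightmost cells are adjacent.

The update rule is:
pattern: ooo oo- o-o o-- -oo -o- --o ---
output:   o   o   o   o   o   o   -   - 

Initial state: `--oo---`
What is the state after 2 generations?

--ooo--
--oooo-

--oooo-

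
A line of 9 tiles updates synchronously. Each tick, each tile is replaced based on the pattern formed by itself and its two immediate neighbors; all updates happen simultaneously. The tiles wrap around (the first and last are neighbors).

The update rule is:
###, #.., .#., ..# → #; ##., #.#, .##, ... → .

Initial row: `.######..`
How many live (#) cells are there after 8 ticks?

tick 1: #.####.#.
tick 2: #..##..#.
tick 3: ###..###.
tick 4: .#.##.#..
tick 5: ##....##.
tick 6: ..#..#...
tick 7: .######..  (repeats tick 0; period 7)
tick 8: #.####.#.
count of #: 6

6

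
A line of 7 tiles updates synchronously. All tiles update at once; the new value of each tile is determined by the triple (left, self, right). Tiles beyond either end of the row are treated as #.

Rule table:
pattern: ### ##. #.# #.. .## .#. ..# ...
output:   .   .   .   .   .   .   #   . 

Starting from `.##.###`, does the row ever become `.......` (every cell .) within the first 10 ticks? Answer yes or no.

.......
all cells are . at tick 1

yes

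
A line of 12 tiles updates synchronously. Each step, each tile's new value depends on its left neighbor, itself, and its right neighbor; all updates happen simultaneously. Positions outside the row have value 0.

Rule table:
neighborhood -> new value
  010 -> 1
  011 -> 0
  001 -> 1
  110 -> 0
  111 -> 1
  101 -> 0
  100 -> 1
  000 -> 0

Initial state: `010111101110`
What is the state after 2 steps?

step 1: 110011000101
step 2: 001100101101

001100101101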